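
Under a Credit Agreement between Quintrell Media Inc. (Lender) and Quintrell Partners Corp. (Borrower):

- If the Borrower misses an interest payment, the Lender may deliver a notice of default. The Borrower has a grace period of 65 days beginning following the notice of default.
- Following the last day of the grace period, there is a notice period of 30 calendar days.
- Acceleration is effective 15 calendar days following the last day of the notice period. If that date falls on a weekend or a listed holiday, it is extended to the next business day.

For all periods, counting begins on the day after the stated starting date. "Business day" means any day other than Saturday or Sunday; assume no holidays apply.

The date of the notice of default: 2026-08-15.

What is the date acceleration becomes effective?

2026-12-03

The last day of the grace period: 2026-08-15 + 65 days = 2026-10-19.
The last day of the notice period: 2026-10-19 + 30 days = 2026-11-18.
The date acceleration becomes effective: 2026-11-18 + 15 days = 2026-12-03. 2026-12-03 is a Thursday, so no roll-forward applies.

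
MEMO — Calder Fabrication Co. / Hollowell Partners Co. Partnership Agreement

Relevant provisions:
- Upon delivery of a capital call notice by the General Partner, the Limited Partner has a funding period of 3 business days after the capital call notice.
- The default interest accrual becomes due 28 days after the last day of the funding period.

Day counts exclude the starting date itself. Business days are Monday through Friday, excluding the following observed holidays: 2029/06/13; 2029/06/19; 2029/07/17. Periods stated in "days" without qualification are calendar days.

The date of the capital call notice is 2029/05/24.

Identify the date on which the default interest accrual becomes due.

2029/06/26

The last day of the funding period: counting 3 business days from Thursday, 2029/05/24 (May 25, May 28, May 29, skipping weekends) reaches Tuesday, 2029/05/29.
Adding 28 calendar days to 2029/05/29 gives 2029/06/26, which is the date on which the default interest accrual becomes due.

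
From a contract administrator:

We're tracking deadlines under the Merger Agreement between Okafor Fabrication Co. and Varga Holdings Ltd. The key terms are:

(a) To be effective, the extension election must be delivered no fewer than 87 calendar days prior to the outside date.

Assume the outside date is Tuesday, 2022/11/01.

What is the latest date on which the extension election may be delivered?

Counting back 87 calendar days from 2022/11/01 gives 2022/08/06.

2022/08/06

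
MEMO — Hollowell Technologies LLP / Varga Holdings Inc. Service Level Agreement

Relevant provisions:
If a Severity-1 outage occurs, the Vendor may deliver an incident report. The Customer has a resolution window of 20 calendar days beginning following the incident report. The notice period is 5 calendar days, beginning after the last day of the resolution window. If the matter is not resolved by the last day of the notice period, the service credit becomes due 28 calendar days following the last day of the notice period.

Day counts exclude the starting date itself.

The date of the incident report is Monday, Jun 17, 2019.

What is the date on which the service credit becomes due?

Adding 20 calendar days to Jun 17, 2019 gives Jul 7, 2019, which is the last day of the resolution window.
The last day of the notice period: Jul 7, 2019 + 5 days = Jul 12, 2019.
Adding 28 calendar days to Jul 12, 2019 gives Aug 9, 2019, which is the date on which the service credit becomes due.

Aug 9, 2019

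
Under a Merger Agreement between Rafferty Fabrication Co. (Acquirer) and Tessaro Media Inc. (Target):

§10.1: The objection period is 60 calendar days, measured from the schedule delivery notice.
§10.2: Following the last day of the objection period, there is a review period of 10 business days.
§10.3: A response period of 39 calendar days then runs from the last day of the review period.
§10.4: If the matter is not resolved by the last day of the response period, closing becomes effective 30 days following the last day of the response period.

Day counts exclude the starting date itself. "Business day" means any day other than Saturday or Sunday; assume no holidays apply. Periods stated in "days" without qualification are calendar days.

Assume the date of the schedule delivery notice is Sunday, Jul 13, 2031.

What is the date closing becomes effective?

Adding 60 calendar days to Jul 13, 2031 gives Sep 11, 2031, which is the last day of the objection period.
The last day of the review period: 10 business days after Thursday, Sep 11, 2031, skipping weekends — Sep 12, Sep 15, Sep 16, Sep 17, Sep 18, Sep 19, Sep 22, Sep 23, Sep 24, Sep 25 — lands on Thursday, Sep 25, 2031.
The last day of the response period: 39 calendar days after Sep 25, 2031 is Nov 3, 2031.
The date closing becomes effective: 30 calendar days after Nov 3, 2031 is Dec 3, 2031.

Dec 3, 2031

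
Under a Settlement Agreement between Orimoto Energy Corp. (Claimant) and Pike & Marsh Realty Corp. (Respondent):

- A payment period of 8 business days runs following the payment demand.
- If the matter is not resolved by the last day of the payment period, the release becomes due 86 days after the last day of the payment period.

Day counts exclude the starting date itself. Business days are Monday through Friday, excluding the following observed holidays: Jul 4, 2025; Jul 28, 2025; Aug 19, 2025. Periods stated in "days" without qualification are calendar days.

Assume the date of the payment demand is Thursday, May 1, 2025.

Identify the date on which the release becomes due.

The last day of the payment period: counting 8 business days from Thursday, May 1, 2025 (May 2, May 5, May 6, May 7, May 8, May 9, May 12, May 13, skipping weekends) reaches Tuesday, May 13, 2025.
The date on which the release becomes due: May 13, 2025 + 86 days = Aug 7, 2025.

Aug 7, 2025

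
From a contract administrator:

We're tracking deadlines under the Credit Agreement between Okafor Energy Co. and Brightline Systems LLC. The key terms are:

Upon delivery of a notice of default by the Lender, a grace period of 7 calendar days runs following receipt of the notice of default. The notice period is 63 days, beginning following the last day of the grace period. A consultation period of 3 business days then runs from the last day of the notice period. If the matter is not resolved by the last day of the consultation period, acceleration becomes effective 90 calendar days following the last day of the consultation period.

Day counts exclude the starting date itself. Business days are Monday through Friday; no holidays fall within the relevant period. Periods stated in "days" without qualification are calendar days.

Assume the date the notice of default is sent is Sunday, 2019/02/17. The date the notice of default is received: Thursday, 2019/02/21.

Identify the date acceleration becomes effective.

Adding 7 calendar days to 2019/02/21 gives 2019/02/28, which is the last day of the grace period.
The last day of the notice period: 63 calendar days after 2019/02/28 is 2019/05/02.
The last day of the consultation period: 3 business days after Thursday, 2019/05/02, skipping weekends — May 3, May 6, May 7 — lands on Tuesday, 2019/05/07.
Adding 90 calendar days to 2019/05/07 gives 2019/08/05, which is the date acceleration becomes effective.

2019/08/05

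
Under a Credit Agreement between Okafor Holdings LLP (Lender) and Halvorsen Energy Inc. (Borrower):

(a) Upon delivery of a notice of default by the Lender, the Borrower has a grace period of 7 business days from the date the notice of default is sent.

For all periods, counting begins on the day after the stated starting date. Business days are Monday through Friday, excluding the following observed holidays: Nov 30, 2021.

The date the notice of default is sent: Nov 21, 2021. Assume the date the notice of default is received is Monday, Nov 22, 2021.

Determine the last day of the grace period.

Dec 1, 2021

The last day of the grace period: counting 7 business days from Sunday, Nov 21, 2021 (Nov 22, Nov 23, Nov 24, Nov 25, Nov 26, Nov 29, Dec 1, skipping weekends and the listed holiday on Nov 30) reaches Wednesday, Dec 1, 2021.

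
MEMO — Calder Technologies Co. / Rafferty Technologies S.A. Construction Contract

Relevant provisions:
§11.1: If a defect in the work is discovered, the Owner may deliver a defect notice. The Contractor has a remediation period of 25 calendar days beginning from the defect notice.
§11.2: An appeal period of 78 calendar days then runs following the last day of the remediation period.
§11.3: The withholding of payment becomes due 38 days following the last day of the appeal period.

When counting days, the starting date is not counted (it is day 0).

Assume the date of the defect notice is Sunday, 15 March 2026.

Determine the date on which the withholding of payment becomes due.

3 August 2026

Adding 25 calendar days to 15 March 2026 gives 9 April 2026, which is the last day of the remediation period.
Adding 78 calendar days to 9 April 2026 gives 26 June 2026, which is the last day of the appeal period.
The date on which the withholding of payment becomes due: 38 calendar days after 26 June 2026 is 3 August 2026.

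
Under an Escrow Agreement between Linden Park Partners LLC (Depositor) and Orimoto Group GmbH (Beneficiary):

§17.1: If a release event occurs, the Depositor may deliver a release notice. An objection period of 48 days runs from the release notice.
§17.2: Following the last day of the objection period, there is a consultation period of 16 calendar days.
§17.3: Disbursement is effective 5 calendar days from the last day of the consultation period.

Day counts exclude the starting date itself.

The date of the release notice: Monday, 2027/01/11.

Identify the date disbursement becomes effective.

Adding 48 calendar days to 2027/01/11 gives 2027/02/28, which is the last day of the objection period.
Adding 16 calendar days to 2027/02/28 gives 2027/03/16, which is the last day of the consultation period.
The date disbursement becomes effective: 2027/03/16 + 5 days = 2027/03/21.

2027/03/21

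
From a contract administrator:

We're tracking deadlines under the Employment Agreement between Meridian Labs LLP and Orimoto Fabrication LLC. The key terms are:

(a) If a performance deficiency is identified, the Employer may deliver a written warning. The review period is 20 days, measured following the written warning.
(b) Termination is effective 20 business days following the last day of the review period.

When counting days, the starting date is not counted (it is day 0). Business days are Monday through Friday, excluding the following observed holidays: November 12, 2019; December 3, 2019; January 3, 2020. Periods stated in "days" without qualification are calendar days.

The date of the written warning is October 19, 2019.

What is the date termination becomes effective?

The last day of the review period: October 19, 2019 + 20 days = November 8, 2019.
The date termination becomes effective: counting 20 business days from Friday, November 8, 2019 (Nov 11, Nov 13, Nov 14, Nov 15, …, Dec 6, Dec 9, Dec 10, skipping weekends and the listed holidays on Nov 12, Dec 3) reaches Tuesday, December 10, 2019.

December 10, 2019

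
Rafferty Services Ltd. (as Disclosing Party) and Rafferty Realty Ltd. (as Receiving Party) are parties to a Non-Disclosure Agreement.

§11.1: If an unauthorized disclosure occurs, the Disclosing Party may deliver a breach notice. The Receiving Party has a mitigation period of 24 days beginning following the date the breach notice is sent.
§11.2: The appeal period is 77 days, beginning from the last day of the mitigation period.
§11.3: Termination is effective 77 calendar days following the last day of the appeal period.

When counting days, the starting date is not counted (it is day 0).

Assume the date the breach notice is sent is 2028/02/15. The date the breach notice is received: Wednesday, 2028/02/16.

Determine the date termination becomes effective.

2028/08/11

The last day of the mitigation period: 2028/02/15 + 24 days = 2028/03/10.
The last day of the appeal period: 2028/03/10 + 77 days = 2028/05/26.
The date termination becomes effective: 2028/05/26 + 77 days = 2028/08/11.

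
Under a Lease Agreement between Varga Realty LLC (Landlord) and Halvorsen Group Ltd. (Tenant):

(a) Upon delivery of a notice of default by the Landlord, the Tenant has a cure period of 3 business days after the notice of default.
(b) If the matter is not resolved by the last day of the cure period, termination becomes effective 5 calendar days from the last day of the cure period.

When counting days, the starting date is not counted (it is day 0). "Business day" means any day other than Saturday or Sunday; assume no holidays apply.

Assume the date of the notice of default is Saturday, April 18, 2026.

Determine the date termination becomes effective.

April 27, 2026

The last day of the cure period: 3 business days after Saturday, April 18, 2026, skipping weekends — Apr 20, Apr 21, Apr 22 — lands on Wednesday, April 22, 2026.
The date termination becomes effective: April 22, 2026 + 5 days = April 27, 2026.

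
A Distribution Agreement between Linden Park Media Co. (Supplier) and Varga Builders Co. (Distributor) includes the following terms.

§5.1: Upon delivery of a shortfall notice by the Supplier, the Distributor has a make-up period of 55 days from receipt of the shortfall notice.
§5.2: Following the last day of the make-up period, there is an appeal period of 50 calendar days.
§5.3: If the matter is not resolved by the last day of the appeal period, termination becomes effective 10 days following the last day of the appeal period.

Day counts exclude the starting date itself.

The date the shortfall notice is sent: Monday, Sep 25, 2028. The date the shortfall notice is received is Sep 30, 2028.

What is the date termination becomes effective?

The last day of the make-up period: 55 calendar days after Sep 30, 2028 is Nov 24, 2028.
The last day of the appeal period: 50 calendar days after Nov 24, 2028 is Jan 13, 2029.
The date termination becomes effective: 10 calendar days after Jan 13, 2029 is Jan 23, 2029.

Jan 23, 2029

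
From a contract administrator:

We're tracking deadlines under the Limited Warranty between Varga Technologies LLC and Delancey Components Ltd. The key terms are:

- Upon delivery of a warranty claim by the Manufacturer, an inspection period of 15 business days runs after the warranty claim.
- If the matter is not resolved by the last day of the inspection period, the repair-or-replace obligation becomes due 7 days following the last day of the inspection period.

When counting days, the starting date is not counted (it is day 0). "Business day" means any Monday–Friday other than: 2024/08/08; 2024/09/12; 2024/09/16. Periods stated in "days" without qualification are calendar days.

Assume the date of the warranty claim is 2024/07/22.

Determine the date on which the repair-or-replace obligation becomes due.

From Monday, 2024/07/22, 15 business days (Jul 23, Jul 24, Jul 25, Jul 26, …, Aug 9, Aug 12, Aug 13, skipping weekends and the listed holiday on Aug 8) brings us to Tuesday, 2024/08/13, which is the last day of the inspection period.
The date on which the repair-or-replace obligation becomes due: 7 calendar days after 2024/08/13 is 2024/08/20.

2024/08/20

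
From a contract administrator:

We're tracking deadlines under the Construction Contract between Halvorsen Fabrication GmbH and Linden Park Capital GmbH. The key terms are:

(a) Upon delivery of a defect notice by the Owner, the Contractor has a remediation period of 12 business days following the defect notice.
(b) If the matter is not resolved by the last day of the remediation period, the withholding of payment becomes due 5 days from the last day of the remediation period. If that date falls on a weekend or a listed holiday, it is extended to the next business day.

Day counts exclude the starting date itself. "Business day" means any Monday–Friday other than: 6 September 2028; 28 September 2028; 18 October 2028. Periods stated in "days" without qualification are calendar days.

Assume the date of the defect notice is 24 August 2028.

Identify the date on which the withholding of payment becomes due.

From Thursday, 24 August 2028, 12 business days (Aug 25, Aug 28, Aug 29, Aug 30, …, Sep 8, Sep 11, Sep 12, skipping weekends and the listed holiday on Sep 6) brings us to Tuesday, 12 September 2028, which is the last day of the remediation period.
Adding 5 calendar days to 12 September 2028 gives 17 September 2028, which is the date on which the withholding of payment becomes due. That falls on a Sunday, so it rolls to the next business day, Monday, 18 September 2028.

18 September 2028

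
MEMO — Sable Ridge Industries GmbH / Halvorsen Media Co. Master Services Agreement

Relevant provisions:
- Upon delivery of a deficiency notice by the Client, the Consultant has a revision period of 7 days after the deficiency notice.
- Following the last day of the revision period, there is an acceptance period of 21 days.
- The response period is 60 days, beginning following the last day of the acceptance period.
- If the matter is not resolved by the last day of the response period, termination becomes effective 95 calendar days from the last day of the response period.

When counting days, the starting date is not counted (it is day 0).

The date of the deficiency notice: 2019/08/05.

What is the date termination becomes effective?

2020/02/04

The last day of the revision period: 2019/08/05 + 7 days = 2019/08/12.
The last day of the acceptance period: 21 calendar days after 2019/08/12 is 2019/09/02.
The last day of the response period: 60 calendar days after 2019/09/02 is 2019/11/01.
The date termination becomes effective: 95 calendar days after 2019/11/01 is 2020/02/04.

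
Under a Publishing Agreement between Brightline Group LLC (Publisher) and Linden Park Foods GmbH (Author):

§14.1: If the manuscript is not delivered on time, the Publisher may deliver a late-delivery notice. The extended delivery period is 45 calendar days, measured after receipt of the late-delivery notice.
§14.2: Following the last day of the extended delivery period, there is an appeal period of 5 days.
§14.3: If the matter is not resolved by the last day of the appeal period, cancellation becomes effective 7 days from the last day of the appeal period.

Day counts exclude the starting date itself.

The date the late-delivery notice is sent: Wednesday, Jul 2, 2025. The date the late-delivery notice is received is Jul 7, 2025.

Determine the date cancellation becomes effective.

Sep 2, 2025

The last day of the extended delivery period: Jul 7, 2025 + 45 days = Aug 21, 2025.
Adding 5 calendar days to Aug 21, 2025 gives Aug 26, 2025, which is the last day of the appeal period.
Adding 7 calendar days to Aug 26, 2025 gives Sep 2, 2025, which is the date cancellation becomes effective.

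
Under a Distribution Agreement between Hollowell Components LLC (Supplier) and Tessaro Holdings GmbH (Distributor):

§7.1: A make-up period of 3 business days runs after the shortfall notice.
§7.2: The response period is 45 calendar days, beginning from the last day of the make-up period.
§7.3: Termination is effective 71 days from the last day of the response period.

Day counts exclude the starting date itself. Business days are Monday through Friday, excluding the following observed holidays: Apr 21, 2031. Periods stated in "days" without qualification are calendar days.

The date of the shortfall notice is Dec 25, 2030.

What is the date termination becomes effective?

Apr 25, 2031

From Wednesday, Dec 25, 2030, 3 business days (Dec 26, Dec 27, Dec 30, skipping weekends) brings us to Monday, Dec 30, 2030, which is the last day of the make-up period.
The last day of the response period: Dec 30, 2030 + 45 days = Feb 13, 2031.
The date termination becomes effective: 71 calendar days after Feb 13, 2031 is Apr 25, 2031.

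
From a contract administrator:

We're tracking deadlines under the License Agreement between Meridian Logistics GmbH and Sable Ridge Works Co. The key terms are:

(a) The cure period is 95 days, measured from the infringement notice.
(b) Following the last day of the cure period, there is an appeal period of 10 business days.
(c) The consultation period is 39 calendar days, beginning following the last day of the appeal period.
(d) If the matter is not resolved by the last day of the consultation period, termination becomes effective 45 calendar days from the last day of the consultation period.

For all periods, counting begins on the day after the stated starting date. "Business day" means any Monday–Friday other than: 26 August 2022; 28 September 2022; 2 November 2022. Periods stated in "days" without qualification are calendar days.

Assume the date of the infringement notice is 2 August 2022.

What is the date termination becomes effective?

10 February 2023

The last day of the cure period: 2 August 2022 + 95 days = 5 November 2022.
The last day of the appeal period: 10 business days after Saturday, 5 November 2022, skipping weekends — Nov 7, Nov 8, Nov 9, Nov 10, Nov 11, Nov 14, Nov 15, Nov 16, Nov 17, Nov 18 — lands on Friday, 18 November 2022.
The last day of the consultation period: 18 November 2022 + 39 days = 27 December 2022.
The date termination becomes effective: 27 December 2022 + 45 days = 10 February 2023.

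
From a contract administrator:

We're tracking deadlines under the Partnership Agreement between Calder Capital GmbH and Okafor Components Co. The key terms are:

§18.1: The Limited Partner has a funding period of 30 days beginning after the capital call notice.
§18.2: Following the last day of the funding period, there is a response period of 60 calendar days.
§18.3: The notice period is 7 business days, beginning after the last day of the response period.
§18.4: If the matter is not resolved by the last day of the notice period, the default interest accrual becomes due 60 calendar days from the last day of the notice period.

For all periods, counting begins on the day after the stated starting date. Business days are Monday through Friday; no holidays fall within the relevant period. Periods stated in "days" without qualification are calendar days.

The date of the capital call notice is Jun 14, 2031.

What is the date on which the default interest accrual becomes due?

Nov 22, 2031

The last day of the funding period: Jun 14, 2031 + 30 days = Jul 14, 2031.
Adding 60 calendar days to Jul 14, 2031 gives Sep 12, 2031, which is the last day of the response period.
The last day of the notice period: counting 7 business days from Friday, Sep 12, 2031 (Sep 15, Sep 16, Sep 17, Sep 18, Sep 19, Sep 22, Sep 23, skipping weekends) reaches Tuesday, Sep 23, 2031.
The date on which the default interest accrual becomes due: Sep 23, 2031 + 60 days = Nov 22, 2031.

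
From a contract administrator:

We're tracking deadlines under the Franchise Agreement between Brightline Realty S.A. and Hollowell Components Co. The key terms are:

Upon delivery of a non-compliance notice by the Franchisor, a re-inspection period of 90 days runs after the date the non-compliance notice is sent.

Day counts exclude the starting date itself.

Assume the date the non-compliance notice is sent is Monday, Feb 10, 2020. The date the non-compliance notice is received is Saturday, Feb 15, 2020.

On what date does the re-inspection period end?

May 10, 2020

The last day of the re-inspection period: 90 calendar days after Feb 10, 2020 is May 10, 2020.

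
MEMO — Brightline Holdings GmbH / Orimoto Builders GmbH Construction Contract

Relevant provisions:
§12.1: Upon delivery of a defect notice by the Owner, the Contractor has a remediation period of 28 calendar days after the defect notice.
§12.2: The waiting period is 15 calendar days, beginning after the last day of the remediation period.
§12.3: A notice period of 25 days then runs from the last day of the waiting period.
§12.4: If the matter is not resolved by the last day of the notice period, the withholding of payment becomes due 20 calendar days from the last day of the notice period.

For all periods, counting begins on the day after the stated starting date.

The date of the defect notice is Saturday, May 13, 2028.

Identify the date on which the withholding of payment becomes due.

August 9, 2028

The last day of the remediation period: 28 calendar days after May 13, 2028 is June 10, 2028.
The last day of the waiting period: June 10, 2028 + 15 days = June 25, 2028.
The last day of the notice period: June 25, 2028 + 25 days = July 20, 2028.
Adding 20 calendar days to July 20, 2028 gives August 9, 2028, which is the date on which the withholding of payment becomes due.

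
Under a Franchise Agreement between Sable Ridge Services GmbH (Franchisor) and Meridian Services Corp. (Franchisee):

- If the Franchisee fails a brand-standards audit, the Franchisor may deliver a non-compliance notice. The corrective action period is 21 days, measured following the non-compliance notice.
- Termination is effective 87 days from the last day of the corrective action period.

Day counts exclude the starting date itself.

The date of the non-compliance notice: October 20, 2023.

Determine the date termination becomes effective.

February 5, 2024

The last day of the corrective action period: October 20, 2023 + 21 days = November 10, 2023.
Adding 87 calendar days to November 10, 2023 gives February 5, 2024, which is the date termination becomes effective.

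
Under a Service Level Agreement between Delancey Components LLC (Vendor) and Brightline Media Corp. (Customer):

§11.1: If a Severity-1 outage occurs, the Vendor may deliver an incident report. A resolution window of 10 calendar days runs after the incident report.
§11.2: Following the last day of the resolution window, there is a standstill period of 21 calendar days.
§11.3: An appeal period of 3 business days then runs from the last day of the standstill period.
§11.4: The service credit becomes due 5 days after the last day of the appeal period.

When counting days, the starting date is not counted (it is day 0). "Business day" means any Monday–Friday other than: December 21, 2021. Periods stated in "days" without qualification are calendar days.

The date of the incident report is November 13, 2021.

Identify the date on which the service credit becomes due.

Adding 10 calendar days to November 13, 2021 gives November 23, 2021, which is the last day of the resolution window.
The last day of the standstill period: 21 calendar days after November 23, 2021 is December 14, 2021.
From Tuesday, December 14, 2021, 3 business days (Dec 15, Dec 16, Dec 17, skipping weekends) brings us to Friday, December 17, 2021, which is the last day of the appeal period.
Adding 5 calendar days to December 17, 2021 gives December 22, 2021, which is the date on which the service credit becomes due.

December 22, 2021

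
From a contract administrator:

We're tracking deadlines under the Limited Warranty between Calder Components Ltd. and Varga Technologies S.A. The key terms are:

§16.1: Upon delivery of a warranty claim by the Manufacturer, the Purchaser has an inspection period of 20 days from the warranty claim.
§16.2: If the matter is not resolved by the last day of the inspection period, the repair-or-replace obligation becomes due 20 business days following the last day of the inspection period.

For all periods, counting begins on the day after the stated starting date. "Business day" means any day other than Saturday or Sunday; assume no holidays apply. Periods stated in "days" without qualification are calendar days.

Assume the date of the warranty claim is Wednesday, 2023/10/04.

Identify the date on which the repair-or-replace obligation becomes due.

2023/11/21

The last day of the inspection period: 2023/10/04 + 20 days = 2023/10/24.
From Tuesday, 2023/10/24, 20 business days (Oct 25, Oct 26, Oct 27, Oct 30, …, Nov 17, Nov 20, Nov 21, skipping weekends) brings us to Tuesday, 2023/11/21, which is the date on which the repair-or-replace obligation becomes due.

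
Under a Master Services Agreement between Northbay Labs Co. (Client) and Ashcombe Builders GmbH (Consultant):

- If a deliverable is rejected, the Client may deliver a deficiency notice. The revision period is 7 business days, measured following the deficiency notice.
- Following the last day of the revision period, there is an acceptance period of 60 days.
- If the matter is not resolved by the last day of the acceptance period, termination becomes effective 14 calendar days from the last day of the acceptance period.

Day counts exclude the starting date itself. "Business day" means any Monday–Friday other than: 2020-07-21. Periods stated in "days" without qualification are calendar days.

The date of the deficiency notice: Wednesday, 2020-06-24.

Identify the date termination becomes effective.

The last day of the revision period: 7 business days after Wednesday, 2020-06-24, skipping weekends — Jun 25, Jun 26, Jun 29, Jun 30, Jul 1, Jul 2, Jul 3 — lands on Friday, 2020-07-03.
Adding 60 calendar days to 2020-07-03 gives 2020-09-01, which is the last day of the acceptance period.
Adding 14 calendar days to 2020-09-01 gives 2020-09-15, which is the date termination becomes effective.

2020-09-15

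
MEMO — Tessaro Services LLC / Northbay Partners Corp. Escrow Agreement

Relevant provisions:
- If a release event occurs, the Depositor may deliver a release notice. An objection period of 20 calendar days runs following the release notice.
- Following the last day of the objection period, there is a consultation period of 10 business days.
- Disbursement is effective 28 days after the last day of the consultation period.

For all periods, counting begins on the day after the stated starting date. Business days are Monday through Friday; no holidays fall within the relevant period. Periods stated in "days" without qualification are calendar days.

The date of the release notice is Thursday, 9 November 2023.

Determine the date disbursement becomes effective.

10 January 2024

The last day of the objection period: 20 calendar days after 9 November 2023 is 29 November 2023.
The last day of the consultation period: 10 business days after Wednesday, 29 November 2023, skipping weekends — Nov 30, Dec 1, Dec 4, Dec 5, Dec 6, Dec 7, Dec 8, Dec 11, Dec 12, Dec 13 — lands on Wednesday, 13 December 2023.
Adding 28 calendar days to 13 December 2023 gives 10 January 2024, which is the date disbursement becomes effective.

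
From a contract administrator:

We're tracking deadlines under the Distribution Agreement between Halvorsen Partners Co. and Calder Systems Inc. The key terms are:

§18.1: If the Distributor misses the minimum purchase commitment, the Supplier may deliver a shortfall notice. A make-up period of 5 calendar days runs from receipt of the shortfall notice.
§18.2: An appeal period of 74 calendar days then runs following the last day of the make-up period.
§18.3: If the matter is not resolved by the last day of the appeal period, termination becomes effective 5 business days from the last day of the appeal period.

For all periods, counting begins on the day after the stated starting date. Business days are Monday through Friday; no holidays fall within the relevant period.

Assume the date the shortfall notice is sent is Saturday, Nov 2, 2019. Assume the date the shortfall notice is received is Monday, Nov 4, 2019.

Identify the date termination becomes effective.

The last day of the make-up period: 5 calendar days after Nov 4, 2019 is Nov 9, 2019.
Adding 74 calendar days to Nov 9, 2019 gives Jan 22, 2020, which is the last day of the appeal period.
The date termination becomes effective: counting 5 business days from Wednesday, Jan 22, 2020 (Jan 23, Jan 24, Jan 27, Jan 28, Jan 29, skipping weekends) reaches Wednesday, Jan 29, 2020.

Jan 29, 2020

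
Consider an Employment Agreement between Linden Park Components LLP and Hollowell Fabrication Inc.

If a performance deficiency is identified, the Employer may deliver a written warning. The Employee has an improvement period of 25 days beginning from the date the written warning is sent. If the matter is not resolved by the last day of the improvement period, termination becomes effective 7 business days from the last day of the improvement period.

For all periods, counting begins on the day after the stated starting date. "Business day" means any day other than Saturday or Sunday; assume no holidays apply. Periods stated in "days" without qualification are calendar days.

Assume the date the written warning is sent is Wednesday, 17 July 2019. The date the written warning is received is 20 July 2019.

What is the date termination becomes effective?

Adding 25 calendar days to 17 July 2019 gives 11 August 2019, which is the last day of the improvement period.
The date termination becomes effective: counting 7 business days from Sunday, 11 August 2019 (Aug 12, Aug 13, Aug 14, Aug 15, Aug 16, Aug 19, Aug 20, skipping weekends) reaches Tuesday, 20 August 2019.

20 August 2019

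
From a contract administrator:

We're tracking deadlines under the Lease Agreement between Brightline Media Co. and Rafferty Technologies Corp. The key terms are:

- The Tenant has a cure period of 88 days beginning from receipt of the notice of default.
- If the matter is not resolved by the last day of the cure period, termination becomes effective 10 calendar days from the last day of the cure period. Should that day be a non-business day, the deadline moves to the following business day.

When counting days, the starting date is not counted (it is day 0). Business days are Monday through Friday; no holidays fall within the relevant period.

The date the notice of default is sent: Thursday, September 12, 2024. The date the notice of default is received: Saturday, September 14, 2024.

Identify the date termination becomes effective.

December 23, 2024

The last day of the cure period: September 14, 2024 + 88 days = December 11, 2024.
The date termination becomes effective: 10 calendar days after December 11, 2024 is December 21, 2024. That falls on a Saturday, so it rolls to the next business day, Monday, December 23, 2024.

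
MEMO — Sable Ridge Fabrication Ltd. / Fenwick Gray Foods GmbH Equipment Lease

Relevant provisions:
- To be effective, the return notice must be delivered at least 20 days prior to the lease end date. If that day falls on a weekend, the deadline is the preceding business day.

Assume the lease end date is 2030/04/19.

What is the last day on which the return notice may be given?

Counting back 20 calendar days from 2030/04/19 gives 2030/03/30. That is a Saturday, so the deadline moves back to Friday, 2030/03/29.

2030/03/29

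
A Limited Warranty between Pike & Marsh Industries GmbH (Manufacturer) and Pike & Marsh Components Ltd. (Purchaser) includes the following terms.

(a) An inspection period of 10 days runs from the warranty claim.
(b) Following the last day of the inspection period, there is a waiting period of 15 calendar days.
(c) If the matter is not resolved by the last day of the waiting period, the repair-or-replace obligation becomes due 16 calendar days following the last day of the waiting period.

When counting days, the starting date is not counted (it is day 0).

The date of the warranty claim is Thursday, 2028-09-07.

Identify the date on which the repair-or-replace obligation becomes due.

The last day of the inspection period: 2028-09-07 + 10 days = 2028-09-17.
The last day of the waiting period: 15 calendar days after 2028-09-17 is 2028-10-02.
The date on which the repair-or-replace obligation becomes due: 2028-10-02 + 16 days = 2028-10-18.

2028-10-18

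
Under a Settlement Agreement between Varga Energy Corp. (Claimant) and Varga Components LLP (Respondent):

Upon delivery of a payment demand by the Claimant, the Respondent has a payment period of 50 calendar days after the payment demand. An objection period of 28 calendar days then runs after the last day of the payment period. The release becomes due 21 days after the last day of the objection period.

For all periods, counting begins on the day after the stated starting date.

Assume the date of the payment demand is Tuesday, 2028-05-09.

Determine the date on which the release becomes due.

2028-08-16

The last day of the payment period: 50 calendar days after 2028-05-09 is 2028-06-28.
Adding 28 calendar days to 2028-06-28 gives 2028-07-26, which is the last day of the objection period.
The date on which the release becomes due: 21 calendar days after 2028-07-26 is 2028-08-16.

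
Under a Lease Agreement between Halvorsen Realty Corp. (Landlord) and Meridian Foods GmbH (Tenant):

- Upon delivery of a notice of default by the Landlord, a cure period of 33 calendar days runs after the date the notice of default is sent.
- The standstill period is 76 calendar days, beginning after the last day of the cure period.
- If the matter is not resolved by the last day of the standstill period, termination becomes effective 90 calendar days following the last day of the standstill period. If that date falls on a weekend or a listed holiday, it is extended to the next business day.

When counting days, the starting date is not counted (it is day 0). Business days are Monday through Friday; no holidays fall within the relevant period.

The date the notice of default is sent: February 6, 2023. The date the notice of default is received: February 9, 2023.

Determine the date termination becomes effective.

Adding 33 calendar days to February 6, 2023 gives March 11, 2023, which is the last day of the cure period.
The last day of the standstill period: March 11, 2023 + 76 days = May 26, 2023.
The date termination becomes effective: May 26, 2023 + 90 days = August 24, 2023. August 24, 2023 is a Thursday, so no roll-forward applies.

August 24, 2023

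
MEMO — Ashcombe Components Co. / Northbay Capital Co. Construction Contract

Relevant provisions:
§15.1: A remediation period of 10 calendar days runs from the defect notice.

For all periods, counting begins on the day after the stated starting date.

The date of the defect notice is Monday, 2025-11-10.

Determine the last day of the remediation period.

The last day of the remediation period: 2025-11-10 + 10 days = 2025-11-20.

2025-11-20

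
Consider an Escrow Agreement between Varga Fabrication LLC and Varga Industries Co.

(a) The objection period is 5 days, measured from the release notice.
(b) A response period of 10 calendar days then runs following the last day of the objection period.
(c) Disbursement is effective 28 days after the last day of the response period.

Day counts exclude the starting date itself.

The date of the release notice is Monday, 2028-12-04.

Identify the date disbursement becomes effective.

The last day of the objection period: 2028-12-04 + 5 days = 2028-12-09.
The last day of the response period: 10 calendar days after 2028-12-09 is 2028-12-19.
The date disbursement becomes effective: 28 calendar days after 2028-12-19 is 2029-01-16.

2029-01-16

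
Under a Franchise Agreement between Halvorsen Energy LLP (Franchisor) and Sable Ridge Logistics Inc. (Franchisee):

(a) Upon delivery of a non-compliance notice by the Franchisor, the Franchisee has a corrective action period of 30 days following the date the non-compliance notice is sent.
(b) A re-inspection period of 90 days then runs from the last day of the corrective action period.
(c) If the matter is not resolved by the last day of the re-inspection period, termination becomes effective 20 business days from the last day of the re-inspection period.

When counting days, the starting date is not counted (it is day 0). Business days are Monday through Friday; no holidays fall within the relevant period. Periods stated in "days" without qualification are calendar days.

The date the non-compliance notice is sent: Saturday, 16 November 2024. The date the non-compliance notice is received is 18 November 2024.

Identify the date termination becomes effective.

The last day of the corrective action period: 16 November 2024 + 30 days = 16 December 2024.
The last day of the re-inspection period: 16 December 2024 + 90 days = 16 March 2025.
The date termination becomes effective: 20 business days after Sunday, 16 March 2025, skipping weekends — Mar 17, Mar 18, Mar 19, Mar 20, …, Apr 9, Apr 10, Apr 11 — lands on Friday, 11 April 2025.

11 April 2025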